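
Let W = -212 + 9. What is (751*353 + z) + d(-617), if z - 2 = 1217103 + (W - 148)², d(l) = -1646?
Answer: 1603763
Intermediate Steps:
W = -203
z = 1340306 (z = 2 + (1217103 + (-203 - 148)²) = 2 + (1217103 + (-351)²) = 2 + (1217103 + 123201) = 2 + 1340304 = 1340306)
(751*353 + z) + d(-617) = (751*353 + 1340306) - 1646 = (265103 + 1340306) - 1646 = 1605409 - 1646 = 1603763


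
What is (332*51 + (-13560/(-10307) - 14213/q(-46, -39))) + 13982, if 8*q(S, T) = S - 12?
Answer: 9826654146/298903 ≈ 32876.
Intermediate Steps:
q(S, T) = -3/2 + S/8 (q(S, T) = (S - 12)/8 = (-12 + S)/8 = -3/2 + S/8)
(332*51 + (-13560/(-10307) - 14213/q(-46, -39))) + 13982 = (332*51 + (-13560/(-10307) - 14213/(-3/2 + (1/8)*(-46)))) + 13982 = (16932 + (-13560*(-1/10307) - 14213/(-3/2 - 23/4))) + 13982 = (16932 + (13560/10307 - 14213/(-29/4))) + 13982 = (16932 + (13560/10307 - 14213*(-4/29))) + 13982 = (16932 + (13560/10307 + 56852/29)) + 13982 = (16932 + 586366804/298903) + 13982 = 5647392400/298903 + 13982 = 9826654146/298903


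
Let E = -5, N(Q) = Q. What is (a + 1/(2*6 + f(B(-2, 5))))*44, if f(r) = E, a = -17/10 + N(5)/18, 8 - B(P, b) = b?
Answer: -17732/315 ≈ -56.292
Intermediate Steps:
B(P, b) = 8 - b
a = -64/45 (a = -17/10 + 5/18 = -64/45 ≈ -1.4222)
f(r) = -5
(a + 1/(2*6 + f(B(-2, 5))))*44 = (-64/45 + 1/(2*6 - 5))*44 = (-64/45 + 1/(12 - 5))*44 = (-64/45 + 1/7)*44 = (-64/45 + ⅐)*44 = -403/315*44 = -17732/315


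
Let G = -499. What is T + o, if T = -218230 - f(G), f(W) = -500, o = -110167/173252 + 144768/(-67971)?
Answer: -854681789401951/3925370564 ≈ -2.1773e+5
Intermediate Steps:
o = -10856502231/3925370564 (o = -110167*1/173252 + 144768*(-1/67971) = -110167/173252 - 48256/22657 = -10856502231/3925370564 ≈ -2.7657)
T = -217730 (T = -218230 - 1*(-500) = -218230 + 500 = -217730)
T + o = -217730 - 10856502231/3925370564 = -854681789401951/3925370564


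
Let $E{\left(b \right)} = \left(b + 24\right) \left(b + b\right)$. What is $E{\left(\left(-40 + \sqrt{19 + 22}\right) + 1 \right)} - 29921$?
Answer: $-28669 - 108 \sqrt{41} \approx -29361.0$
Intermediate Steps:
$E{\left(b \right)} = 2 b \left(24 + b\right)$ ($E{\left(b \right)} = \left(24 + b\right) 2 b = 2 b \left(24 + b\right)$)
$E{\left(\left(-40 + \sqrt{19 + 22}\right) + 1 \right)} - 29921 = 2 \left(\left(-40 + \sqrt{19 + 22}\right) + 1\right) \left(24 + \left(\left(-40 + \sqrt{19 + 22}\right) + 1\right)\right) - 29921 = 2 \left(\left(-40 + \sqrt{41}\right) + 1\right) \left(24 + \left(\left(-40 + \sqrt{41}\right) + 1\right)\right) - 29921 = 2 \left(-39 + \sqrt{41}\right) \left(24 - \left(39 - \sqrt{41}\right)\right) - 29921 = 2 \left(-39 + \sqrt{41}\right) \left(-15 + \sqrt{41}\right) - 29921 = -29921 + 2 \left(-39 + \sqrt{41}\right) \left(-15 + \sqrt{41}\right)$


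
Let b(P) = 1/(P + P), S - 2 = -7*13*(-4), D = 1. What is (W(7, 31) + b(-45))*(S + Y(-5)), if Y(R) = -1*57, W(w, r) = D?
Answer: 9167/30 ≈ 305.57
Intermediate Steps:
W(w, r) = 1
Y(R) = -57
S = 366 (S = 2 - 7*13*(-4) = 2 - 91*(-4) = 2 + 364 = 366)
b(P) = 1/(2*P)
(W(7, 31) + b(-45))*(S + Y(-5)) = (1 + (½)/(-45))*(366 - 57) = (1 + (½)*(-1/45))*309 = (1 - 1/90)*309 = (89/90)*309 = 9167/30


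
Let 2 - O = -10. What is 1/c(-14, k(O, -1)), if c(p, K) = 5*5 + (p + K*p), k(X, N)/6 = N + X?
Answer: -1/913 ≈ -0.0010953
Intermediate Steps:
O = 12 (O = 2 - 1*(-10) = 2 + 10 = 12)
k(X, N) = 6*N + 6*X (k(X, N) = 6*(N + X) = 6*N + 6*X)
c(p, K) = 25 + p + K*p (c(p, K) = 25 + (p + K*p) = 25 + p + K*p)
1/c(-14, k(O, -1)) = 1/(25 - 14 + (6*(-1) + 6*12)*(-14)) = 1/(25 - 14 + (-6 + 72)*(-14)) = 1/(25 - 14 + 66*(-14)) = 1/(25 - 14 - 924) = 1/(-913) = -1/913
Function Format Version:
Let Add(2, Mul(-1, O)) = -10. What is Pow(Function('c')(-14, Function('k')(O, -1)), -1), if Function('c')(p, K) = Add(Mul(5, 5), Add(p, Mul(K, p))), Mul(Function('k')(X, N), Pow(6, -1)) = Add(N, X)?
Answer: Rational(-1, 913) ≈ -0.0010953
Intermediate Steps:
O = 12 (O = Add(2, Mul(-1, -10)) = Add(2, 10) = 12)
Function('k')(X, N) = Add(Mul(6, N), Mul(6, X)) (Function('k')(X, N) = Mul(6, Add(N, X)) = Add(Mul(6, N), Mul(6, X)))
Function('c')(p, K) = Add(25, p, Mul(K, p)) (Function('c')(p, K) = Add(25, Add(p, Mul(K, p))) = Add(25, p, Mul(K, p)))
Pow(Function('c')(-14, Function('k')(O, -1)), -1) = Pow(Add(25, -14, Mul(Add(Mul(6, -1), Mul(6, 12)), -14)), -1) = Pow(Add(25, -14, Mul(Add(-6, 72), -14)), -1) = Pow(Add(25, -14, Mul(66, -14)), -1) = Pow(Add(25, -14, -924), -1) = Pow(-913, -1) = Rational(-1, 913)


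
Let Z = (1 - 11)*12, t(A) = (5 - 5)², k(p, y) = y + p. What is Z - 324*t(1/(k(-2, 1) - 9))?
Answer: -120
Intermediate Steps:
k(p, y) = p + y
t(A) = 0 (t(A) = 0² = 0)
Z = -120 (Z = -10*12 = -120)
Z - 324*t(1/(k(-2, 1) - 9)) = -120 - 324*0 = -120 + 0 = -120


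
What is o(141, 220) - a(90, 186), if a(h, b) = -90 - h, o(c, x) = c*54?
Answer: 7794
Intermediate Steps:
o(c, x) = 54*c
o(141, 220) - a(90, 186) = 54*141 - (-90 - 1*90) = 7614 - (-90 - 90) = 7614 - 1*(-180) = 7614 + 180 = 7794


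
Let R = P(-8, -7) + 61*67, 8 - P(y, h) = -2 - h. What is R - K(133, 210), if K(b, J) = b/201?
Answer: 821957/201 ≈ 4089.3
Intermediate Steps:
K(b, J) = b/201 (K(b, J) = b*(1/201) = b/201)
P(y, h) = 10 + h (P(y, h) = 8 - (-2 - h) = 8 + (2 + h) = 10 + h)
R = 4090 (R = (10 - 7) + 61*67 = 3 + 4087 = 4090)
R - K(133, 210) = 4090 - 133/201 = 821957/201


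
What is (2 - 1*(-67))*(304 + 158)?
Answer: 31878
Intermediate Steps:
(2 - 1*(-67))*(304 + 158) = (2 + 67)*462 = 69*462 = 31878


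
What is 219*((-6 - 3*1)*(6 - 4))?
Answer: -3942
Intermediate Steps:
219*((-6 - 3*1)*(6 - 4)) = 219*((-6 - 3)*2) = 219*(-9*2) = 219*(-18) = -3942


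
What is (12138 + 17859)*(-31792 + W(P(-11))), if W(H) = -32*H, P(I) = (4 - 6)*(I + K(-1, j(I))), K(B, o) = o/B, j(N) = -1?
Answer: -972862704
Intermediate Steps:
P(I) = -2 - 2*I (P(I) = (4 - 6)*(I - 1/(-1)) = -2*(I - 1*(-1)) = -2*(I + 1) = -2*(1 + I) = -2 - 2*I)
(12138 + 17859)*(-31792 + W(P(-11))) = (12138 + 17859)*(-31792 - 32*(-2 - 2*(-11))) = 29997*(-31792 - 32*(-2 + 22)) = 29997*(-31792 - 32*20) = 29997*(-31792 - 640) = 29997*(-32432) = -972862704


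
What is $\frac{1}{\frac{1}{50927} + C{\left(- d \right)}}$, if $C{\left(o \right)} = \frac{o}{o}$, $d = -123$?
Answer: $\frac{50927}{50928} \approx 0.99998$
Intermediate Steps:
$C{\left(o \right)} = 1$
$\frac{1}{\frac{1}{50927} + C{\left(- d \right)}} = \frac{1}{\frac{1}{50927} + 1} = \frac{1}{\frac{50928}{50927}} = \frac{50927}{50928}$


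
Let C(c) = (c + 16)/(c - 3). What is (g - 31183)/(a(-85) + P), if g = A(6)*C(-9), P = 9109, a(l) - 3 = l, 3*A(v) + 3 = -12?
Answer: -374161/108324 ≈ -3.4541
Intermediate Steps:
A(v) = -5 (A(v) = -1 + (⅓)*(-12) = -1 - 4 = -5)
C(c) = (16 + c)/(-3 + c)
a(l) = 3 + l
g = 35/12 (g = -5*(16 - 9)/(-3 - 9) = -5*7/(-12) = -(-5)*7/12 = -5*(-7/12) = 35/12 ≈ 2.9167)
(g - 31183)/(a(-85) + P) = (35/12 - 31183)/((3 - 85) + 9109) = -374161/(12*(-82 + 9109)) = -374161/12/9027 = -374161/12*1/9027 = -374161/108324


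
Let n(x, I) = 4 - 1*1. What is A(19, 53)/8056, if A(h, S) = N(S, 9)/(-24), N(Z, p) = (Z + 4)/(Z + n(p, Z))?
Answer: -1/189952 ≈ -5.2645e-6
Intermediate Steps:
n(x, I) = 3 (n(x, I) = 4 - 1 = 3)
N(Z, p) = (4 + Z)/(3 + Z) (N(Z, p) = (Z + 4)/(Z + 3) = (4 + Z)/(3 + Z))
A(h, S) = -(4 + S)/(24*(3 + S)) (A(h, S) = ((4 + S)/(3 + S))/(-24) = ((4 + S)/(3 + S))*(-1/24) = -(4 + S)/(24*(3 + S)))
A(19, 53)/8056 = ((-4 - 1*53)/(24*(3 + 53)))/8056 = ((1/24)*(-4 - 53)/56)*(1/8056) = ((1/24)*(1/56)*(-57))*(1/8056) = -19/448*1/8056 = -1/189952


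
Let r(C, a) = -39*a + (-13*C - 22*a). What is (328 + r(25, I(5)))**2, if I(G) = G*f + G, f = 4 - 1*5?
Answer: 9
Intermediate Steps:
f = -1 (f = 4 - 5 = -1)
I(G) = 0 (I(G) = G*(-1) + G = -G + G = 0)
r(C, a) = -61*a - 13*C (r(C, a) = -39*a + (-22*a - 13*C) = -61*a - 13*C)
(328 + r(25, I(5)))**2 = (328 + (-61*0 - 13*25))**2 = (328 + (0 - 325))**2 = (328 - 325)**2 = 3**2 = 9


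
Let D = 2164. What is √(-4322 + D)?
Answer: I*√2158 ≈ 46.454*I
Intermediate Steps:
√(-4322 + D) = √(-4322 + 2164) = √(-2158) = I*√2158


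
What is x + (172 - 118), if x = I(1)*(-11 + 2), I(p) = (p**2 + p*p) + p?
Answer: 27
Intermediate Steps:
I(p) = p + 2*p**2 (I(p) = (p**2 + p**2) + p = 2*p**2 + p = p + 2*p**2)
x = -27 (x = (1*(1 + 2*1))*(-11 + 2) = (1*(1 + 2))*(-9) = (1*3)*(-9) = 3*(-9) = -27)
x + (172 - 118) = -27 + (172 - 118) = -27 + 54 = 27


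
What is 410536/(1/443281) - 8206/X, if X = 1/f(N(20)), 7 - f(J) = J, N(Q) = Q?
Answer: 181982915294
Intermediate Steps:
f(J) = 7 - J
X = -1/13 (X = 1/(7 - 1*20) = 1/(7 - 20) = 1/(-13) = -1/13 ≈ -0.076923)
410536/(1/443281) - 8206/X = 410536/(1/443281) - 8206/(-1/13) = 410536/(1/443281) - 8206*(-13) = 410536*443281 + 106678 = 181982808616 + 106678 = 181982915294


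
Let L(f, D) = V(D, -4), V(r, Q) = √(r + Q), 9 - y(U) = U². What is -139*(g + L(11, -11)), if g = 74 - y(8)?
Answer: -17931 - 139*I*√15 ≈ -17931.0 - 538.34*I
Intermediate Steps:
y(U) = 9 - U²
V(r, Q) = √(Q + r)
L(f, D) = √(-4 + D)
g = 129 (g = 74 - (9 - 1*8²) = 74 - (9 - 1*64) = 74 - (9 - 64) = 74 - 1*(-55) = 74 + 55 = 129)
-139*(g + L(11, -11)) = -139*(129 + √(-4 - 11)) = -139*(129 + √(-15)) = -139*(129 + I*√15) = -17931 - 139*I*√15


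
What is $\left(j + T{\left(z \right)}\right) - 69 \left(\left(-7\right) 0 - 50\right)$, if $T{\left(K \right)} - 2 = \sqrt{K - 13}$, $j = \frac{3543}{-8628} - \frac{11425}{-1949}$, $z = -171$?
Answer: $\frac{19380134979}{5605324} + 2 i \sqrt{46} \approx 3457.5 + 13.565 i$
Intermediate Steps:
$j = \frac{30556531}{5605324}$ ($j = 3543 \left(- \frac{1}{8628}\right) - - \frac{11425}{1949} = - \frac{1181}{2876} + \frac{11425}{1949} = \frac{30556531}{5605324} \approx 5.4513$)
$T{\left(K \right)} = 2 + \sqrt{-13 + K}$ ($T{\left(K \right)} = 2 + \sqrt{K - 13} = 2 + \sqrt{-13 + K}$)
$\left(j + T{\left(z \right)}\right) - 69 \left(\left(-7\right) 0 - 50\right) = \left(\frac{30556531}{5605324} + \left(2 + \sqrt{-13 - 171}\right)\right) - 69 \left(\left(-7\right) 0 - 50\right) = \left(\frac{30556531}{5605324} + \left(2 + \sqrt{-184}\right)\right) - 69 \left(0 - 50\right) = \left(\frac{30556531}{5605324} + \left(2 + 2 i \sqrt{46}\right)\right) - -3450 = \left(\frac{41767179}{5605324} + 2 i \sqrt{46}\right) + 3450 = \frac{19380134979}{5605324} + 2 i \sqrt{46}$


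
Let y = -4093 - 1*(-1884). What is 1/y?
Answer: -1/2209 ≈ -0.00045269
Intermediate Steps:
y = -2209 (y = -4093 + 1884 = -2209)
1/y = 1/(-2209) = -1/2209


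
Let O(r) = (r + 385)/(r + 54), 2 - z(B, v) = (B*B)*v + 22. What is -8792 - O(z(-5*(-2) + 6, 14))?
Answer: -31214819/3550 ≈ -8792.9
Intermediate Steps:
z(B, v) = -20 - v*B² (z(B, v) = 2 - ((B*B)*v + 22) = 2 - (B²*v + 22) = 2 - (v*B² + 22) = 2 - (22 + v*B²) = 2 + (-22 - v*B²) = -20 - v*B²)
O(r) = (385 + r)/(54 + r)
-8792 - O(z(-5*(-2) + 6, 14)) = -8792 - (385 + (-20 - 1*14*(-5*(-2) + 6)²))/(54 + (-20 - 1*14*(-5*(-2) + 6)²)) = -8792 - (385 + (-20 - 1*14*(10 + 6)²))/(54 + (-20 - 1*14*(10 + 6)²)) = -8792 - (385 + (-20 - 1*14*16²))/(54 + (-20 - 1*14*16²)) = -8792 - (385 + (-20 - 1*14*256))/(54 + (-20 - 1*14*256)) = -8792 - (385 + (-20 - 3584))/(54 + (-20 - 3584)) = -8792 - (385 - 3604)/(54 - 3604) = -8792 - (-3219)/(-3550) = -8792 - (-1)*(-3219)/3550 = -8792 - 1*3219/3550 = -8792 - 3219/3550 = -31214819/3550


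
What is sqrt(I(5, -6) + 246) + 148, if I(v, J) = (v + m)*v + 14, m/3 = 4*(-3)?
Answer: 148 + sqrt(105) ≈ 158.25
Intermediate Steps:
m = -36 (m = 3*(4*(-3)) = 3*(-12) = -36)
I(v, J) = 14 + v*(-36 + v) (I(v, J) = (v - 36)*v + 14 = (-36 + v)*v + 14 = v*(-36 + v) + 14 = 14 + v*(-36 + v))
sqrt(I(5, -6) + 246) + 148 = sqrt((14 + 5**2 - 36*5) + 246) + 148 = sqrt((14 + 25 - 180) + 246) + 148 = sqrt(-141 + 246) + 148 = sqrt(105) + 148 = 148 + sqrt(105)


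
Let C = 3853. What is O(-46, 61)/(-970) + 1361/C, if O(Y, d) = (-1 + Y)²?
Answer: -7191107/3737410 ≈ -1.9241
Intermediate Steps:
O(-46, 61)/(-970) + 1361/C = (-1 - 46)²/(-970) + 1361/3853 = (-47)²*(-1/970) + 1361*(1/3853) = 2209*(-1/970) + 1361/3853 = -2209/970 + 1361/3853 = -7191107/3737410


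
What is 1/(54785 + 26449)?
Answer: 1/81234 ≈ 1.2310e-5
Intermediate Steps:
1/(54785 + 26449) = 1/81234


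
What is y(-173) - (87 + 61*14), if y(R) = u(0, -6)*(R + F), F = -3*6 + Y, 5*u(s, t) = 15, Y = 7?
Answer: -1493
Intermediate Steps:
u(s, t) = 3 (u(s, t) = (⅕)*15 = 3)
F = -11 (F = -3*6 + 7 = -18 + 7 = -11)
y(R) = -33 + 3*R (y(R) = 3*(R - 11) = 3*(-11 + R) = -33 + 3*R)
y(-173) - (87 + 61*14) = (-33 + 3*(-173)) - (87 + 61*14) = (-33 - 519) - (87 + 854) = -552 - 1*941 = -552 - 941 = -1493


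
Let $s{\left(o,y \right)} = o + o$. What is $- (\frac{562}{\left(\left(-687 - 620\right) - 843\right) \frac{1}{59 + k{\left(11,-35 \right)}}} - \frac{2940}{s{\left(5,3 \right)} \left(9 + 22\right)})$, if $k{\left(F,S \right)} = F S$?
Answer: $- \frac{2523736}{33325} \approx -75.731$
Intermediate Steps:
$s{\left(o,y \right)} = 2 o$
$- (\frac{562}{\left(\left(-687 - 620\right) - 843\right) \frac{1}{59 + k{\left(11,-35 \right)}}} - \frac{2940}{s{\left(5,3 \right)} \left(9 + 22\right)}) = - (\frac{562}{\left(\left(-687 - 620\right) - 843\right) \frac{1}{59 + 11 \left(-35\right)}} - \frac{2940}{2 \cdot 5 \left(9 + 22\right)}) = - (\frac{562}{\left(-1307 - 843\right) \frac{1}{59 - 385}} - \frac{2940}{10 \cdot 31}) = - (\frac{562}{\left(-2150\right) \frac{1}{-326}} - \frac{2940}{310}) = - (\frac{562}{\left(-2150\right) \left(- \frac{1}{326}\right)} - \frac{294}{31}) = - (\frac{562}{\frac{1075}{163}} - \frac{294}{31}) = - (562 \cdot \frac{163}{1075} - \frac{294}{31}) = - (\frac{91606}{1075} - \frac{294}{31}) = \left(-1\right) \frac{2523736}{33325} = - \frac{2523736}{33325}$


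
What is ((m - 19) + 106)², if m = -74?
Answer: 169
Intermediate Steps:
((m - 19) + 106)² = ((-74 - 19) + 106)² = (-93 + 106)² = 13² = 169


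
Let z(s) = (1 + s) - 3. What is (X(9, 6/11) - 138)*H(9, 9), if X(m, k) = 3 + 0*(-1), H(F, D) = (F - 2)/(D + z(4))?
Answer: -945/11 ≈ -85.909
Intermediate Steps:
z(s) = -2 + s
H(F, D) = (-2 + F)/(2 + D) (H(F, D) = (F - 2)/(D + (-2 + 4)) = (-2 + F)/(D + 2) = (-2 + F)/(2 + D))
X(m, k) = 3 (X(m, k) = 3 + 0 = 3)
(X(9, 6/11) - 138)*H(9, 9) = (3 - 138)*((-2 + 9)/(2 + 9)) = -135*7/11 = -945/11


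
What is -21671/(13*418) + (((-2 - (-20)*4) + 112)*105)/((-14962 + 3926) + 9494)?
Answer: -1818269/107426 ≈ -16.926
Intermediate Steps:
-21671/(13*418) + (((-2 - (-20)*4) + 112)*105)/((-14962 + 3926) + 9494) = -21671/5434 + (((-2 - 5*(-16)) + 112)*105)/(-11036 + 9494) = -21671*1/5434 + (((-2 + 80) + 112)*105)/(-1542) = -1667/418 + ((78 + 112)*105)*(-1/1542) = -1667/418 + (190*105)*(-1/1542) = -1667/418 + 19950*(-1/1542) = -1667/418 - 3325/257 = -1818269/107426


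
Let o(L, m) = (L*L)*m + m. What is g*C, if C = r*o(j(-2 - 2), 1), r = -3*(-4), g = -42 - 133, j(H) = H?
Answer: -35700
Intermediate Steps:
o(L, m) = m + m*L² (o(L, m) = L²*m + m = m*L² + m = m + m*L²)
g = -175
r = 12
C = 204 (C = 12*(1*(1 + (-2 - 2)²)) = 12*(1*(1 + (-4)²)) = 12*(1*(1 + 16)) = 12*(1*17) = 12*17 = 204)
g*C = -175*204 = -35700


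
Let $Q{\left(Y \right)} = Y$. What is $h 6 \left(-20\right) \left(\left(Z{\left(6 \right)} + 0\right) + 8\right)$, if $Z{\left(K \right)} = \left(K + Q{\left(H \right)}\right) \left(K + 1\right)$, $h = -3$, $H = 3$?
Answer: $25560$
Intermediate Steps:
$Z{\left(K \right)} = \left(1 + K\right) \left(3 + K\right)$ ($Z{\left(K \right)} = \left(K + 3\right) \left(K + 1\right) = \left(3 + K\right) \left(1 + K\right) = \left(1 + K\right) \left(3 + K\right)$)
$h 6 \left(-20\right) \left(\left(Z{\left(6 \right)} + 0\right) + 8\right) = \left(-3\right) 6 \left(-20\right) \left(\left(\left(3 + 6^{2} + 4 \cdot 6\right) + 0\right) + 8\right) = \left(-18\right) \left(-20\right) \left(\left(\left(3 + 36 + 24\right) + 0\right) + 8\right) = 360 \left(\left(63 + 0\right) + 8\right) = 360 \left(63 + 8\right) = 360 \cdot 71 = 25560$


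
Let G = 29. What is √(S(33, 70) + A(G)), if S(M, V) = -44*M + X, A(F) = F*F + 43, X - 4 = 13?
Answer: I*√551 ≈ 23.473*I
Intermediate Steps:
X = 17 (X = 4 + 13 = 17)
A(F) = 43 + F² (A(F) = F² + 43 = 43 + F²)
S(M, V) = 17 - 44*M (S(M, V) = -44*M + 17 = 17 - 44*M)
√(S(33, 70) + A(G)) = √((17 - 44*33) + (43 + 29²)) = √((17 - 1452) + (43 + 841)) = √(-1435 + 884) = √(-551) = I*√551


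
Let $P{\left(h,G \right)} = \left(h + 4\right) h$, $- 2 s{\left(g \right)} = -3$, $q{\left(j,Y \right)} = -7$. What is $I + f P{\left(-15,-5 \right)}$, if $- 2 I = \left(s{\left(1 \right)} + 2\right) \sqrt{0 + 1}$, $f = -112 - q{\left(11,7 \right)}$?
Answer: $- \frac{69307}{4} \approx -17327.0$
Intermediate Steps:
$s{\left(g \right)} = \frac{3}{2}$ ($s{\left(g \right)} = \left(- \frac{1}{2}\right) \left(-3\right) = \frac{3}{2}$)
$P{\left(h,G \right)} = h \left(4 + h\right)$ ($P{\left(h,G \right)} = \left(4 + h\right) h = h \left(4 + h\right)$)
$f = -105$ ($f = -112 - -7 = -112 + 7 = -105$)
$I = - \frac{7}{4}$ ($I = - \frac{\left(\frac{3}{2} + 2\right) \sqrt{0 + 1}}{2} = - \frac{\frac{7}{2} \sqrt{1}}{2} = - \frac{\frac{7}{2} \cdot 1}{2} = \left(- \frac{1}{2}\right) \frac{7}{2} = - \frac{7}{4} \approx -1.75$)
$I + f P{\left(-15,-5 \right)} = - \frac{7}{4} - 105 \left(- 15 \left(4 - 15\right)\right) = - \frac{7}{4} - 105 \left(\left(-15\right) \left(-11\right)\right) = - \frac{7}{4} - 17325 = - \frac{69307}{4}$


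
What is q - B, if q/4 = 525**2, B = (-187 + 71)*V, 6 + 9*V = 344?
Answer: 9961708/9 ≈ 1.1069e+6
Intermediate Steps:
V = 338/9 (V = -2/3 + (1/9)*344 = -2/3 + 344/9 = 338/9 ≈ 37.556)
B = -39208/9 (B = (-187 + 71)*(338/9) = -116*338/9 = -39208/9 ≈ -4356.4)
q = 1102500 (q = 4*525**2 = 4*275625 = 1102500)
q - B = 1102500 - 1*(-39208/9) = 1102500 + 39208/9 = 9961708/9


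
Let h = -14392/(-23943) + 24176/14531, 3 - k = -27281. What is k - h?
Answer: 9491744883052/347915733 ≈ 27282.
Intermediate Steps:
k = 27284 (k = 3 - 1*(-27281) = 3 + 27281 = 27284)
h = 787976120/347915733 (h = -14392*(-1/23943) + 24176*(1/14531) = 14392/23943 + 24176/14531 = 787976120/347915733 ≈ 2.2648)
k - h = 27284 - 1*787976120/347915733 = 27284 - 787976120/347915733 = 9491744883052/347915733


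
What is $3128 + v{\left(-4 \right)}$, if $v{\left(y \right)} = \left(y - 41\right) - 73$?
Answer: $3010$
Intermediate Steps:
$v{\left(y \right)} = -114 + y$ ($v{\left(y \right)} = \left(y - 41\right) - 73 = \left(-41 + y\right) - 73 = -114 + y$)
$3128 + v{\left(-4 \right)} = 3128 - 118 = 3010$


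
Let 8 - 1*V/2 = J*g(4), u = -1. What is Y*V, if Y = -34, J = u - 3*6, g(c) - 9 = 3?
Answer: -16048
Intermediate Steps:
g(c) = 12 (g(c) = 9 + 3 = 12)
J = -19 (J = -1 - 3*6 = -1 - 18 = -19)
V = 472 (V = 16 - (-38)*12 = 16 - 2*(-228) = 16 + 456 = 472)
Y*V = -34*472 = -16048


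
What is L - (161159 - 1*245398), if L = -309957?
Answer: -225718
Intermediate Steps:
L - (161159 - 1*245398) = -309957 - (161159 - 1*245398) = -309957 - (161159 - 245398) = -309957 - 1*(-84239) = -309957 + 84239 = -225718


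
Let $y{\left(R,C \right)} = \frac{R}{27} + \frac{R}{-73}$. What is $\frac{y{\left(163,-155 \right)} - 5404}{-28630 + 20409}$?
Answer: $\frac{10643786}{16203591} \approx 0.65688$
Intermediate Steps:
$y{\left(R,C \right)} = \frac{46 R}{1971}$ ($y{\left(R,C \right)} = R \frac{1}{27} + R \left(- \frac{1}{73}\right) = \frac{R}{27} - \frac{R}{73} = \frac{46 R}{1971}$)
$\frac{y{\left(163,-155 \right)} - 5404}{-28630 + 20409} = \frac{\frac{46}{1971} \cdot 163 - 5404}{-28630 + 20409} = \frac{\frac{7498}{1971} - 5404}{-8221} = \left(- \frac{10643786}{1971}\right) \left(- \frac{1}{8221}\right) = \frac{10643786}{16203591}$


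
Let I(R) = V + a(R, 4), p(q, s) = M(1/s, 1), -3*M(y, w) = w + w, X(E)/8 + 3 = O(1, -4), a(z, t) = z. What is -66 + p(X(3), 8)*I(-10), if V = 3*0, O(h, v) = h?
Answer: -178/3 ≈ -59.333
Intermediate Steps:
X(E) = -16 (X(E) = -24 + 8*1 = -24 + 8 = -16)
V = 0
M(y, w) = -2*w/3 (M(y, w) = -(w + w)/3 = -2*w/3)
p(q, s) = -⅔ (p(q, s) = -⅔*1 = -⅔)
I(R) = R (I(R) = 0 + R = R)
-66 + p(X(3), 8)*I(-10) = -66 - ⅔*(-10) = -66 + 20/3 = -178/3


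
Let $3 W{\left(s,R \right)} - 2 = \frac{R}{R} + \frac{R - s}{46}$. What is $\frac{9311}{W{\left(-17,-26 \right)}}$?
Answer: $\frac{428306}{43} \approx 9960.6$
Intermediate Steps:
$W{\left(s,R \right)} = 1 - \frac{s}{138} + \frac{R}{138}$ ($W{\left(s,R \right)} = \frac{2}{3} + \frac{\frac{R}{R} + \frac{R - s}{46}}{3} = \frac{2}{3} + \frac{1 + \left(R - s\right) \frac{1}{46}}{3} = \frac{2}{3} + \frac{1 + \left(- \frac{s}{46} + \frac{R}{46}\right)}{3} = \frac{2}{3} + \frac{1 - \frac{s}{46} + \frac{R}{46}}{3} = \frac{2}{3} + \left(\frac{1}{3} - \frac{s}{138} + \frac{R}{138}\right) = 1 - \frac{s}{138} + \frac{R}{138}$)
$\frac{9311}{W{\left(-17,-26 \right)}} = \frac{9311}{1 - - \frac{17}{138} + \frac{1}{138} \left(-26\right)} = \frac{9311}{1 + \frac{17}{138} - \frac{13}{69}} = \frac{9311}{\frac{43}{46}} = 9311 \cdot \frac{46}{43} = \frac{428306}{43}$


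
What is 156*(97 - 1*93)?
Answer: 624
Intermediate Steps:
156*(97 - 1*93) = 156*(97 - 93) = 156*4 = 624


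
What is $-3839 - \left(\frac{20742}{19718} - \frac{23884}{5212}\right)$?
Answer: $- \frac{49271502727}{12846277} \approx -3835.5$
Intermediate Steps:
$-3839 - \left(\frac{20742}{19718} - \frac{23884}{5212}\right) = -3839 - \left(20742 \cdot \frac{1}{19718} - \frac{5971}{1303}\right) = -3839 - \left(\frac{10371}{9859} - \frac{5971}{1303}\right) = -3839 - - \frac{45354676}{12846277} = -3839 + \frac{45354676}{12846277} = - \frac{49271502727}{12846277}$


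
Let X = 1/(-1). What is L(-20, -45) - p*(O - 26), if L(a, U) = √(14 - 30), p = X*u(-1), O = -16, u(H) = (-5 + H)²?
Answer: -1512 + 4*I ≈ -1512.0 + 4.0*I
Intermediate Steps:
X = -1 (X = 1*(-1) = -1)
p = -36 (p = -(-5 - 1)² = -1*(-6)² = -1*36 = -36)
L(a, U) = 4*I (L(a, U) = √(-16) = 4*I)
L(-20, -45) - p*(O - 26) = 4*I - (-36)*(-16 - 26) = 4*I - (-36)*(-42) = 4*I - 1*1512 = 4*I - 1512 = -1512 + 4*I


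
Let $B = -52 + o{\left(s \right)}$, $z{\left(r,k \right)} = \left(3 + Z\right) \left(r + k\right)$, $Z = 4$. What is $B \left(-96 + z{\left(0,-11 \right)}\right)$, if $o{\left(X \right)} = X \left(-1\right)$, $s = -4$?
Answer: $8304$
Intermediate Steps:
$z{\left(r,k \right)} = 7 k + 7 r$ ($z{\left(r,k \right)} = \left(3 + 4\right) \left(r + k\right) = 7 \left(k + r\right) = 7 k + 7 r$)
$o{\left(X \right)} = - X$
$B = -48$ ($B = -52 - -4 = -52 + 4 = -48$)
$B \left(-96 + z{\left(0,-11 \right)}\right) = - 48 \left(-96 + \left(7 \left(-11\right) + 7 \cdot 0\right)\right) = - 48 \left(-96 + \left(-77 + 0\right)\right) = - 48 \left(-96 - 77\right) = \left(-48\right) \left(-173\right) = 8304$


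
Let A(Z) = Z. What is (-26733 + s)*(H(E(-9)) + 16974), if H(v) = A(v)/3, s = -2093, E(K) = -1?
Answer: -1467848746/3 ≈ -4.8928e+8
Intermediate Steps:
H(v) = v/3
(-26733 + s)*(H(E(-9)) + 16974) = (-26733 - 2093)*((⅓)*(-1) + 16974) = -28826*(-⅓ + 16974) = -28826*50921/3 = -1467848746/3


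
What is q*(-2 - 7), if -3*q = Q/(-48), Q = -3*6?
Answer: 9/8 ≈ 1.1250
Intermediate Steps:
Q = -18
q = -⅛ (q = -(-6)/(-48) = -(-6)*(-1)/48 = -⅓*3/8 = -⅛ ≈ -0.12500)
q*(-2 - 7) = -(-2 - 7)/8 = -⅛*(-9) = 9/8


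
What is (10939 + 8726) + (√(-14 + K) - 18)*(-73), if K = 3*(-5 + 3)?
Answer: 20979 - 146*I*√5 ≈ 20979.0 - 326.47*I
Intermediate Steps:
K = -6 (K = 3*(-2) = -6)
(10939 + 8726) + (√(-14 + K) - 18)*(-73) = (10939 + 8726) + (√(-14 - 6) - 18)*(-73) = 19665 + (√(-20) - 18)*(-73) = 19665 + (2*I*√5 - 18)*(-73) = 19665 + (-18 + 2*I*√5)*(-73) = 19665 + (1314 - 146*I*√5) = 20979 - 146*I*√5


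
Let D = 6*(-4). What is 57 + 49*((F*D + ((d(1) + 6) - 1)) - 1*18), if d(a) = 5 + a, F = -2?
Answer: 2066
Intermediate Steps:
D = -24
57 + 49*((F*D + ((d(1) + 6) - 1)) - 1*18) = 57 + 49*((-2*(-24) + (((5 + 1) + 6) - 1)) - 1*18) = 57 + 49*((48 + ((6 + 6) - 1)) - 18) = 57 + 49*((48 + (12 - 1)) - 18) = 57 + 49*((48 + 11) - 18) = 57 + 49*(59 - 18) = 57 + 49*41 = 57 + 2009 = 2066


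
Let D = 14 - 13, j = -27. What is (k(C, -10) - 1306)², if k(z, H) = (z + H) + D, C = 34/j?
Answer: 1263020521/729 ≈ 1.7325e+6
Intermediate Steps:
D = 1
C = -34/27 (C = 34/(-27) = 34*(-1/27) = -34/27 ≈ -1.2593)
k(z, H) = 1 + H + z (k(z, H) = (z + H) + 1 = (H + z) + 1 = 1 + H + z)
(k(C, -10) - 1306)² = ((1 - 10 - 34/27) - 1306)² = (-277/27 - 1306)² = (-35539/27)² = 1263020521/729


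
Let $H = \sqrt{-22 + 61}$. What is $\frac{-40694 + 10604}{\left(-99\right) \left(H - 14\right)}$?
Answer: $- \frac{140420}{5181} - \frac{10030 \sqrt{39}}{5181} \approx -39.193$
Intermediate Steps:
$H = \sqrt{39} \approx 6.245$
$\frac{-40694 + 10604}{\left(-99\right) \left(H - 14\right)} = \frac{-40694 + 10604}{\left(-99\right) \left(\sqrt{39} - 14\right)} = - \frac{30090}{\left(-99\right) \left(-14 + \sqrt{39}\right)} = - \frac{30090}{1386 - 99 \sqrt{39}}$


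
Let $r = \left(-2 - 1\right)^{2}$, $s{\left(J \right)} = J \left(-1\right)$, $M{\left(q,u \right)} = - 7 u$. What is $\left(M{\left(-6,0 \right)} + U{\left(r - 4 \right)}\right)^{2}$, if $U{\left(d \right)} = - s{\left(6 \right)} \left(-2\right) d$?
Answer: $3600$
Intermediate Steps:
$s{\left(J \right)} = - J$
$r = 9$ ($r = \left(-3\right)^{2} = 9$)
$U{\left(d \right)} = - 12 d$ ($U{\left(d \right)} = - \left(-1\right) 6 \left(-2\right) d = - \left(-6\right) \left(-2\right) d = - 12 d$)
$\left(M{\left(-6,0 \right)} + U{\left(r - 4 \right)}\right)^{2} = \left(\left(-7\right) 0 - 12 \left(9 - 4\right)\right)^{2} = \left(0 - 12 \left(9 - 4\right)\right)^{2} = \left(0 - 60\right)^{2} = \left(-60\right)^{2} = 3600$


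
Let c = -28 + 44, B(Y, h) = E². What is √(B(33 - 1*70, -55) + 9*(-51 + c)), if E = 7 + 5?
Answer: 3*I*√19 ≈ 13.077*I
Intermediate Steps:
E = 12
B(Y, h) = 144 (B(Y, h) = 12² = 144)
c = 16
√(B(33 - 1*70, -55) + 9*(-51 + c)) = √(144 + 9*(-51 + 16)) = √(144 + 9*(-35)) = √(144 - 315) = √(-171) = 3*I*√19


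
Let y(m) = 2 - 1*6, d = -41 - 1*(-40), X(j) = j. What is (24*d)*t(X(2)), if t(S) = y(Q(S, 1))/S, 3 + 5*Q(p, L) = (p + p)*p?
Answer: 48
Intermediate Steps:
Q(p, L) = -⅗ + 2*p²/5 (Q(p, L) = -⅗ + ((p + p)*p)/5 = -⅗ + ((2*p)*p)/5 = -⅗ + (2*p²)/5 = -⅗ + 2*p²/5)
d = -1 (d = -41 + 40 = -1)
y(m) = -4 (y(m) = 2 - 6 = -4)
t(S) = -4/S
(24*d)*t(X(2)) = (24*(-1))*(-4/2) = -(-96)/2 = -24*(-2) = 48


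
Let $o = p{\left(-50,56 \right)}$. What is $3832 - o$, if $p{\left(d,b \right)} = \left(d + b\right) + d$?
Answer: $3876$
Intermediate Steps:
$p{\left(d,b \right)} = b + 2 d$ ($p{\left(d,b \right)} = \left(b + d\right) + d = b + 2 d$)
$o = -44$ ($o = 56 + 2 \left(-50\right) = 56 - 100 = -44$)
$3832 - o = 3832 - -44 = 3832 + 44 = 3876$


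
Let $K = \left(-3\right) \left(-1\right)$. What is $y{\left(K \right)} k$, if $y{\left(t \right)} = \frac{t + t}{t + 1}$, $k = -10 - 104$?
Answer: $-171$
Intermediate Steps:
$K = 3$
$k = -114$ ($k = -10 - 104 = -114$)
$y{\left(t \right)} = \frac{2 t}{1 + t}$
$y{\left(K \right)} k = 2 \cdot 3 \frac{1}{1 + 3} \left(-114\right) = 2 \cdot 3 \cdot \frac{1}{4} \left(-114\right) = \frac{3}{2} \left(-114\right) = -171$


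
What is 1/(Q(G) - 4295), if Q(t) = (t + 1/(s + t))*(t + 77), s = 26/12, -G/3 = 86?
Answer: 1535/65089691 ≈ 2.3583e-5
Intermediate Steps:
G = -258 (G = -3*86 = -258)
s = 13/6 (s = 26*(1/12) = 13/6 ≈ 2.1667)
Q(t) = (77 + t)*(t + 1/(13/6 + t)) (Q(t) = (t + 1/(13/6 + t))*(t + 77) = (t + 1/(13/6 + t))*(77 + t) = (77 + t)*(t + 1/(13/6 + t)))
1/(Q(G) - 4295) = 1/((462 + 6*(-258)**3 + 475*(-258)**2 + 1007*(-258))/(13 + 6*(-258)) - 4295) = 1/((462 + 6*(-17173512) + 475*66564 - 259806)/(13 - 1548) - 4295) = 1/((462 - 103041072 + 31617900 - 259806)/(-1535) - 4295) = 1/(-1/1535*(-71682516) - 4295) = 1/(71682516/1535 - 4295) = 1/(65089691/1535) = 1535/65089691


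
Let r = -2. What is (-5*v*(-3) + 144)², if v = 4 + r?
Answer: 30276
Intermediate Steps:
v = 2 (v = 4 - 2 = 2)
(-5*v*(-3) + 144)² = (-5*2*(-3) + 144)² = (-10*(-3) + 144)² = (30 + 144)² = 174² = 30276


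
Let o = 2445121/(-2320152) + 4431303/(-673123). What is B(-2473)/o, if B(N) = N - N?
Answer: 0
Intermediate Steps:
B(N) = 0
o = -11927163700939/1561747674696 (o = 2445121*(-1/2320152) + 4431303*(-1/673123) = -2445121/2320152 - 4431303/673123 = -11927163700939/1561747674696 ≈ -7.6371)
B(-2473)/o = 0/(-11927163700939/1561747674696) = 0*(-1561747674696/11927163700939) = 0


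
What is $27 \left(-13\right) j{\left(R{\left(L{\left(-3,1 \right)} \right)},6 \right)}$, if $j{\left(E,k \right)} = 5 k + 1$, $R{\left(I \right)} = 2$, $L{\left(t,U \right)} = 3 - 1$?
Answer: $-10881$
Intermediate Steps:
$L{\left(t,U \right)} = 2$
$j{\left(E,k \right)} = 1 + 5 k$
$27 \left(-13\right) j{\left(R{\left(L{\left(-3,1 \right)} \right)},6 \right)} = 27 \left(-13\right) \left(1 + 5 \cdot 6\right) = - 351 \left(1 + 30\right) = \left(-351\right) 31 = -10881$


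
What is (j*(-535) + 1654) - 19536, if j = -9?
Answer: -13067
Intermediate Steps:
(j*(-535) + 1654) - 19536 = (-9*(-535) + 1654) - 19536 = (4815 + 1654) - 19536 = 6469 - 19536 = -13067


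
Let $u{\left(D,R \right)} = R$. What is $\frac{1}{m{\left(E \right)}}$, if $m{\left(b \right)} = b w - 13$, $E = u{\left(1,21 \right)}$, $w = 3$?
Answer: $\frac{1}{50} \approx 0.02$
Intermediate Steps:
$E = 21$
$m{\left(b \right)} = -13 + 3 b$ ($m{\left(b \right)} = b 3 - 13 = 3 b - 13 = -13 + 3 b$)
$\frac{1}{m{\left(E \right)}} = \frac{1}{-13 + 3 \cdot 21} = \frac{1}{-13 + 63} = \frac{1}{50}$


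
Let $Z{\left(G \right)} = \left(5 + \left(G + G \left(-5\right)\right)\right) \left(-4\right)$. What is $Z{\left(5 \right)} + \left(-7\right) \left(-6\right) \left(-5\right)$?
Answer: $-150$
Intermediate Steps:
$Z{\left(G \right)} = -20 + 16 G$ ($Z{\left(G \right)} = \left(5 + \left(G - 5 G\right)\right) \left(-4\right) = \left(5 - 4 G\right) \left(-4\right) = -20 + 16 G$)
$Z{\left(5 \right)} + \left(-7\right) \left(-6\right) \left(-5\right) = \left(-20 + 16 \cdot 5\right) + \left(-7\right) \left(-6\right) \left(-5\right) = \left(-20 + 80\right) + 42 \left(-5\right) = 60 - 210 = -150$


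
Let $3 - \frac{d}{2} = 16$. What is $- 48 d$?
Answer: $1248$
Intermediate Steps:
$d = -26$ ($d = 6 - 32 = -26$)
$- 48 d = \left(-48\right) \left(-26\right) = 1248$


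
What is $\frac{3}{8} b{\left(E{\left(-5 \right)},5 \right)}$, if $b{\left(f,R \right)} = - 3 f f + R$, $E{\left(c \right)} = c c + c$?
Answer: $- \frac{3585}{8} \approx -448.13$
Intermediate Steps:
$E{\left(c \right)} = c + c^{2}$ ($E{\left(c \right)} = c^{2} + c = c + c^{2}$)
$b{\left(f,R \right)} = R - 3 f^{2}$ ($b{\left(f,R \right)} = - 3 f^{2} + R = R - 3 f^{2}$)
$\frac{3}{8} b{\left(E{\left(-5 \right)},5 \right)} = \frac{3}{8} \left(5 - 3 \left(- 5 \left(1 - 5\right)\right)^{2}\right) = 3 \cdot \frac{1}{8} \left(5 - 3 \left(\left(-5\right) \left(-4\right)\right)^{2}\right) = \frac{3 \left(5 - 3 \cdot 20^{2}\right)}{8} = \frac{3 \left(5 - 1200\right)}{8} = \frac{3}{8} \left(-1195\right) = - \frac{3585}{8}$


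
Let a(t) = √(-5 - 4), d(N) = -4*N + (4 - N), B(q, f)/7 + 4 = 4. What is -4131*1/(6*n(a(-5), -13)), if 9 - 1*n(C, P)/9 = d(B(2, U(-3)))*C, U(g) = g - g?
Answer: -153/50 - 102*I/25 ≈ -3.06 - 4.08*I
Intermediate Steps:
U(g) = 0
B(q, f) = 0 (B(q, f) = -28 + 7*4 = -28 + 28 = 0)
d(N) = 4 - 5*N
a(t) = 3*I (a(t) = √(-9) = 3*I)
n(C, P) = 81 - 36*C (n(C, P) = 81 - 9*(4 - 5*0)*C = 81 - 9*(4 + 0)*C = 81 - 36*C)
-4131*1/(6*n(a(-5), -13)) = -4131*1/(6*(81 - 108*I)) = -(153/50 + 102*I/25) = -4131*(486 + 648*I)/656100 = -17*(486 + 648*I)/2700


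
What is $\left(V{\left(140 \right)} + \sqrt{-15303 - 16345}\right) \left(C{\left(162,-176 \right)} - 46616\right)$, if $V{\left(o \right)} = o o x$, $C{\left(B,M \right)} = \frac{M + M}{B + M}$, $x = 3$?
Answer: $-2739542400 - \frac{1304544 i \sqrt{1978}}{7} \approx -2.7395 \cdot 10^{9} - 8.2885 \cdot 10^{6} i$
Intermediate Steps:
$C{\left(B,M \right)} = \frac{2 M}{B + M}$
$V{\left(o \right)} = 3 o^{2}$ ($V{\left(o \right)} = o o 3 = o^{2} \cdot 3 = 3 o^{2}$)
$\left(V{\left(140 \right)} + \sqrt{-15303 - 16345}\right) \left(C{\left(162,-176 \right)} - 46616\right) = \left(3 \cdot 140^{2} + \sqrt{-15303 - 16345}\right) \left(2 \left(-176\right) \frac{1}{162 - 176} - 46616\right) = \left(3 \cdot 19600 + \sqrt{-31648}\right) \left(2 \left(-176\right) \frac{1}{-14} - 46616\right) = \left(58800 + 4 i \sqrt{1978}\right) \left(2 \left(-176\right) \left(- \frac{1}{14}\right) - 46616\right) = \left(58800 + 4 i \sqrt{1978}\right) \left(\frac{176}{7} - 46616\right) = \left(58800 + 4 i \sqrt{1978}\right) \left(- \frac{326136}{7}\right) = -2739542400 - \frac{1304544 i \sqrt{1978}}{7}$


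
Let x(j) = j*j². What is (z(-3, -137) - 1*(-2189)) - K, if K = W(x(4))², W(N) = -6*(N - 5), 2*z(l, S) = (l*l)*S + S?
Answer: -123812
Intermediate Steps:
x(j) = j³
z(l, S) = S/2 + S*l²/2 (z(l, S) = ((l*l)*S + S)/2 = (l²*S + S)/2 = (S*l² + S)/2 = (S + S*l²)/2 = S/2 + S*l²/2)
W(N) = 30 - 6*N (W(N) = -6*(-5 + N) = 30 - 6*N)
K = 125316 (K = (30 - 6*4³)² = (30 - 6*64)² = (30 - 384)² = (-354)² = 125316)
(z(-3, -137) - 1*(-2189)) - K = ((½)*(-137)*(1 + (-3)²) - 1*(-2189)) - 1*125316 = ((½)*(-137)*(1 + 9) + 2189) - 125316 = ((½)*(-137)*10 + 2189) - 125316 = (-685 + 2189) - 125316 = 1504 - 125316 = -123812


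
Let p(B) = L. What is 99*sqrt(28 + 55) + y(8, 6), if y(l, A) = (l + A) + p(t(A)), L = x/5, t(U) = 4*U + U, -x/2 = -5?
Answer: 16 + 99*sqrt(83) ≈ 917.93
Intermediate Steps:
x = 10 (x = -2*(-5) = 10)
t(U) = 5*U
L = 2 (L = 10/5 = 10*(1/5) = 2)
p(B) = 2
y(l, A) = 2 + A + l (y(l, A) = (l + A) + 2 = (A + l) + 2 = 2 + A + l)
99*sqrt(28 + 55) + y(8, 6) = 99*sqrt(28 + 55) + (2 + 6 + 8) = 99*sqrt(83) + 16 = 16 + 99*sqrt(83)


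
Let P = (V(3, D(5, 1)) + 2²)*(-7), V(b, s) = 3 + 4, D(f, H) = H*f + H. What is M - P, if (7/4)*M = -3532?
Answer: -13589/7 ≈ -1941.3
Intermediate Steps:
D(f, H) = H + H*f
V(b, s) = 7
M = -14128/7 (M = (4/7)*(-3532) = -14128/7 ≈ -2018.3)
P = -77 (P = (7 + 2²)*(-7) = (7 + 4)*(-7) = 11*(-7) = -77)
M - P = -14128/7 - 1*(-77) = -14128/7 + 77 = -13589/7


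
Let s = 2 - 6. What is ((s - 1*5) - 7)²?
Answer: 256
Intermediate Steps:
s = -4
((s - 1*5) - 7)² = ((-4 - 1*5) - 7)² = ((-4 - 5) - 7)² = (-9 - 7)² = (-16)² = 256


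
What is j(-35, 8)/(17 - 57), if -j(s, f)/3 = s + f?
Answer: -81/40 ≈ -2.0250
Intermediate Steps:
j(s, f) = -3*f - 3*s (j(s, f) = -3*(s + f) = -3*(f + s) = -3*f - 3*s)
j(-35, 8)/(17 - 57) = (-3*8 - 3*(-35))/(17 - 57) = (-24 + 105)/(-40) = -1/40*81 = -81/40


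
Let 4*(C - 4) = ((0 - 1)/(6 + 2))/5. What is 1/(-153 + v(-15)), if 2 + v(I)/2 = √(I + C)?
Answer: -6280/987721 - 2*I*√17610/987721 ≈ -0.0063581 - 0.0002687*I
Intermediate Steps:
C = 639/160 (C = 4 + (((0 - 1)/(6 + 2))/5)/4 = 4 + (-1/8*(⅕))/4 = 4 + (-1*⅛*(⅕))/4 = 4 + (-⅛*⅕)/4 = 4 + (¼)*(-1/40) = 4 - 1/160 = 639/160 ≈ 3.9938)
v(I) = -4 + 2*√(639/160 + I) (v(I) = -4 + 2*√(I + 639/160) = -4 + 2*√(639/160 + I))
1/(-153 + v(-15)) = 1/(-153 + (-4 + √(6390 + 1600*(-15))/20)) = 1/(-153 + (-4 + √(6390 - 24000)/20)) = 1/(-153 + (-4 + √(-17610)/20)) = 1/(-153 + (-4 + (I*√17610)/20)) = 1/(-153 + (-4 + I*√17610/20)) = 1/(-157 + I*√17610/20)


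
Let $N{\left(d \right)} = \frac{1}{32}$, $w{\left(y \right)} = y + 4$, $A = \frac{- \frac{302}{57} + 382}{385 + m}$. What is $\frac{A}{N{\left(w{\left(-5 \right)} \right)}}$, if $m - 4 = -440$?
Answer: $- \frac{687104}{2907} \approx -236.36$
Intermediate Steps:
$m = -436$ ($m = 4 - 440 = -436$)
$A = - \frac{21472}{2907}$ ($A = \frac{- \frac{302}{57} + 382}{385 - 436} = \frac{\left(-302\right) \frac{1}{57} + 382}{-51} = \left(- \frac{302}{57} + 382\right) \left(- \frac{1}{51}\right) = \frac{21472}{57} \left(- \frac{1}{51}\right) = - \frac{21472}{2907} \approx -7.3863$)
$w{\left(y \right)} = 4 + y$
$N{\left(d \right)} = \frac{1}{32}$
$\frac{A}{N{\left(w{\left(-5 \right)} \right)}} = - \frac{21472 \frac{1}{\frac{1}{32}}}{2907} = \left(- \frac{21472}{2907}\right) 32 = - \frac{687104}{2907}$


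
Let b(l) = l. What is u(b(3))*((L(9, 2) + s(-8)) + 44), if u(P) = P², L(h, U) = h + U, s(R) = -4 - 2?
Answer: 441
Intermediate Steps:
s(R) = -6
L(h, U) = U + h
u(b(3))*((L(9, 2) + s(-8)) + 44) = 3²*(((2 + 9) - 6) + 44) = 9*((11 - 6) + 44) = 9*(5 + 44) = 9*49 = 441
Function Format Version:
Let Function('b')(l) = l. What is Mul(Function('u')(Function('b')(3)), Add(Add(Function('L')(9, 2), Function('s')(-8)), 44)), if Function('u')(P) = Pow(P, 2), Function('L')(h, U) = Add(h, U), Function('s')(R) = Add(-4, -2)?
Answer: 441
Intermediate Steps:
Function('s')(R) = -6
Function('L')(h, U) = Add(U, h)
Mul(Function('u')(Function('b')(3)), Add(Add(Function('L')(9, 2), Function('s')(-8)), 44)) = Mul(Pow(3, 2), Add(Add(Add(2, 9), -6), 44)) = Mul(9, Add(Add(11, -6), 44)) = Mul(9, Add(5, 44)) = Mul(9, 49) = 441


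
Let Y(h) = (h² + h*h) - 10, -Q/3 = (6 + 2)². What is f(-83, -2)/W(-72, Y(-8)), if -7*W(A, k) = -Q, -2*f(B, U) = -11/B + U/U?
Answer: 329/15936 ≈ 0.020645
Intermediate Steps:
Q = -192 (Q = -3*(6 + 2)² = -3*8² = -3*64 = -192)
f(B, U) = -½ + 11/(2*B) (f(B, U) = -(-11/B + U/U)/2 = -(-11/B + 1)/2 = -(1 - 11/B)/2 = -½ + 11/(2*B))
Y(h) = -10 + 2*h² (Y(h) = (h² + h²) - 10 = 2*h² - 10 = -10 + 2*h²)
W(A, k) = -192/7 (W(A, k) = -(-1)*(-192)/7 = -⅐*192 = -192/7)
f(-83, -2)/W(-72, Y(-8)) = ((½)*(11 - 1*(-83))/(-83))/(-192/7) = ((½)*(-1/83)*(11 + 83))*(-7/192) = ((½)*(-1/83)*94)*(-7/192) = -47/83*(-7/192) = 329/15936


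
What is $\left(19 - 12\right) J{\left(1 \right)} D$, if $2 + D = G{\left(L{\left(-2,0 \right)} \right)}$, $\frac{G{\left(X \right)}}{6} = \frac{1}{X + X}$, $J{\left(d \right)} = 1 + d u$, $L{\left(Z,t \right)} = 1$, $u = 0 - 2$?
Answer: $-7$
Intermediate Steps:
$u = -2$
$J{\left(d \right)} = 1 - 2 d$ ($J{\left(d \right)} = 1 + d \left(-2\right) = 1 - 2 d$)
$G{\left(X \right)} = \frac{3}{X}$ ($G{\left(X \right)} = \frac{6}{X + X} = \frac{6}{2 X} = 6 \frac{1}{2 X} = \frac{3}{X}$)
$D = 1$ ($D = -2 + \frac{3}{1} = -2 + 3 \cdot 1 = -2 + 3 = 1$)
$\left(19 - 12\right) J{\left(1 \right)} D = \left(19 - 12\right) \left(1 - 2\right) 1 = 7 \left(-1\right) 1 = \left(-7\right) 1 = -7$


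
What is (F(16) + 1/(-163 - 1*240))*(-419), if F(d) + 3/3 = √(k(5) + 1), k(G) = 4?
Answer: 169276/403 - 419*√5 ≈ -516.87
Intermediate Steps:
F(d) = -1 + √5 (F(d) = -1 + √(4 + 1) = -1 + √5)
(F(16) + 1/(-163 - 1*240))*(-419) = ((-1 + √5) + 1/(-163 - 1*240))*(-419) = ((-1 + √5) + 1/(-163 - 240))*(-419) = ((-1 + √5) + 1/(-403))*(-419) = ((-1 + √5) - 1/403)*(-419) = (-404/403 + √5)*(-419) = 169276/403 - 419*√5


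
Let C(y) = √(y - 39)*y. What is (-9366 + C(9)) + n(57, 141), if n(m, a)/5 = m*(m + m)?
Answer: 23124 + 9*I*√30 ≈ 23124.0 + 49.295*I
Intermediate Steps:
C(y) = y*√(-39 + y) (C(y) = √(-39 + y)*y = y*√(-39 + y))
n(m, a) = 10*m² (n(m, a) = 5*(m*(m + m)) = 5*(m*(2*m)) = 5*(2*m²) = 10*m²)
(-9366 + C(9)) + n(57, 141) = (-9366 + 9*√(-39 + 9)) + 10*57² = (-9366 + 9*√(-30)) + 10*3249 = (-9366 + 9*(I*√30)) + 32490 = (-9366 + 9*I*√30) + 32490 = 23124 + 9*I*√30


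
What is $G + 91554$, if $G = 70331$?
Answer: $161885$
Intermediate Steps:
$G + 91554 = 70331 + 91554 = 161885$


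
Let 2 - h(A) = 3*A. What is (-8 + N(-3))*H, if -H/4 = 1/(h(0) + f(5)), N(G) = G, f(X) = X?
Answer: 44/7 ≈ 6.2857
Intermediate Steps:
h(A) = 2 - 3*A
H = -4/7 (H = -4/((2 - 3*0) + 5) = -4/((2 + 0) + 5) = -4/(2 + 5) = -4/7 ≈ -0.57143)
(-8 + N(-3))*H = (-8 - 3)*(-4/7) = -11*(-4/7) = 44/7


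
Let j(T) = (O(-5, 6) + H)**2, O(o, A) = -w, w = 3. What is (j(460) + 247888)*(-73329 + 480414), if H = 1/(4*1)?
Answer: 1614633040965/16 ≈ 1.0091e+11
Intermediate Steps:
H = 1/4 ≈ 0.25000
O(o, A) = -3 (O(o, A) = -1*3 = -3)
j(T) = 121/16 (j(T) = (-3 + 1/4)**2 = (-11/4)**2 = 121/16)
(j(460) + 247888)*(-73329 + 480414) = (121/16 + 247888)*(-73329 + 480414) = (3966329/16)*407085 = 1614633040965/16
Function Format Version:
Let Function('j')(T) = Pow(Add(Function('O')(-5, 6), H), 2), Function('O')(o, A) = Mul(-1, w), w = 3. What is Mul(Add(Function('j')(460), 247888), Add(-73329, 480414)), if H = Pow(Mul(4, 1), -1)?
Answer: Rational(1614633040965, 16) ≈ 1.0091e+11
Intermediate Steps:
H = Rational(1, 4) (H = Pow(4, -1) = Rational(1, 4) ≈ 0.25000)
Function('O')(o, A) = -3 (Function('O')(o, A) = Mul(-1, 3) = -3)
Function('j')(T) = Rational(121, 16) (Function('j')(T) = Pow(Add(-3, Rational(1, 4)), 2) = Pow(Rational(-11, 4), 2) = Rational(121, 16))
Mul(Add(Function('j')(460), 247888), Add(-73329, 480414)) = Mul(Add(Rational(121, 16), 247888), Add(-73329, 480414)) = Mul(Rational(3966329, 16), 407085) = Rational(1614633040965, 16)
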